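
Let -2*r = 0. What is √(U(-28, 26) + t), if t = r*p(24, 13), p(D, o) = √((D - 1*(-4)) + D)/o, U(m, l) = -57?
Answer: I*√57 ≈ 7.5498*I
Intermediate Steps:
p(D, o) = √(4 + 2*D)/o (p(D, o) = √((D + 4) + D)/o = √((4 + D) + D)/o = √(4 + 2*D)/o)
r = 0 (r = -½*0 = 0)
t = 0 (t = 0*(√(4 + 2*24)/13) = 0*(√(4 + 48)/13) = 0*(√52/13) = 0*((2*√13)/13) = 0*(2*√13/13) = 0)
√(U(-28, 26) + t) = √(-57 + 0) = √(-57) = I*√57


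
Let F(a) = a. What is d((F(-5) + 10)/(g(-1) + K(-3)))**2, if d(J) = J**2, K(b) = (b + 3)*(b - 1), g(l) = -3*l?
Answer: 625/81 ≈ 7.7160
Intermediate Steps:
K(b) = (-1 + b)*(3 + b) (K(b) = (3 + b)*(-1 + b) = (-1 + b)*(3 + b))
d((F(-5) + 10)/(g(-1) + K(-3)))**2 = (((-5 + 10)/(-3*(-1) + (-3 + (-3)**2 + 2*(-3))))**2)**2 = ((5/(3 + (-3 + 9 - 6)))**2)**2 = ((5/(3 + 0))**2)**2 = ((5/3)**2)**2 = (25/9)**2 = 625/81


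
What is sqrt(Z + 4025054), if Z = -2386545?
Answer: sqrt(1638509) ≈ 1280.0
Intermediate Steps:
sqrt(Z + 4025054) = sqrt(-2386545 + 4025054) = sqrt(1638509)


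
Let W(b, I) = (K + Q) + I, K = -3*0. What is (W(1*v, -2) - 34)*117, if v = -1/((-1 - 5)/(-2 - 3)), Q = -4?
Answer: -4680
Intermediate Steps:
K = 0
v = -⅚ (v = -1/((-6/(-5))) = -1/((-6*(-⅕))) = -1/6/5 = -1*⅚ = -⅚ ≈ -0.83333)
W(b, I) = -4 + I (W(b, I) = (0 - 4) + I = -4 + I)
(W(1*v, -2) - 34)*117 = ((-4 - 2) - 34)*117 = (-6 - 34)*117 = -40*117 = -4680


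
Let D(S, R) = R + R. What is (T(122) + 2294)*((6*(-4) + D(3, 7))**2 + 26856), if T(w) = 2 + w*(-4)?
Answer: 48736448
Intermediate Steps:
T(w) = 2 - 4*w
D(S, R) = 2*R
(T(122) + 2294)*((6*(-4) + D(3, 7))**2 + 26856) = ((2 - 4*122) + 2294)*((6*(-4) + 2*7)**2 + 26856) = ((2 - 488) + 2294)*((-24 + 14)**2 + 26856) = (-486 + 2294)*((-10)**2 + 26856) = 1808*(100 + 26856) = 1808*26956 = 48736448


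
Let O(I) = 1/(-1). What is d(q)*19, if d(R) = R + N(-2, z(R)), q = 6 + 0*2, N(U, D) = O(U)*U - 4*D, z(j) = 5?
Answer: -228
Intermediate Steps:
O(I) = -1
N(U, D) = -U - 4*D
q = 6 (q = 6 + 0 = 6)
d(R) = -18 + R (d(R) = R + (-1*(-2) - 4*5) = R + (2 - 20) = R - 18 = -18 + R)
d(q)*19 = (-18 + 6)*19 = -12*19 = -228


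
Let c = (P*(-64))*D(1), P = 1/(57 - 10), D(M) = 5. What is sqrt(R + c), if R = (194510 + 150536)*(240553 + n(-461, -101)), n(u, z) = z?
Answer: 2*sqrt(45818526183622)/47 ≈ 2.8804e+5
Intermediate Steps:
P = 1/47 ≈ 0.021277
R = 82967000792 (R = (194510 + 150536)*(240553 - 101) = 345046*240452 = 82967000792)
c = -320/47 (c = ((1/47)*(-64))*5 = -64/47*5 = -320/47 ≈ -6.8085)
sqrt(R + c) = sqrt(82967000792 - 320/47) = sqrt(3899449036904/47) = 2*sqrt(45818526183622)/47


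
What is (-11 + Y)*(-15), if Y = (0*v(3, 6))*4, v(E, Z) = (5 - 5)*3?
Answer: 165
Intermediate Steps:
v(E, Z) = 0 (v(E, Z) = 0*3 = 0)
Y = 0 (Y = (0*0)*4 = 0*4 = 0)
(-11 + Y)*(-15) = (-11 + 0)*(-15) = -11*(-15) = 165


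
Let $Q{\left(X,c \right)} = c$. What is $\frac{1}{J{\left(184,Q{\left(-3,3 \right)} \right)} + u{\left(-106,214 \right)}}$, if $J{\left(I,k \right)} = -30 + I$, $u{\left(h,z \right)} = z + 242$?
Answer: $\frac{1}{610} \approx 0.0016393$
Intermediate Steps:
$u{\left(h,z \right)} = 242 + z$
$\frac{1}{J{\left(184,Q{\left(-3,3 \right)} \right)} + u{\left(-106,214 \right)}} = \frac{1}{\left(-30 + 184\right) + \left(242 + 214\right)} = \frac{1}{154 + 456} = \frac{1}{610}$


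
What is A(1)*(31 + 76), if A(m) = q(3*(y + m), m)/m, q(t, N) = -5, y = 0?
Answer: -535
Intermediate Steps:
A(m) = -5/m
A(1)*(31 + 76) = (-5/1)*(31 + 76) = -5*1*107 = -5*107 = -535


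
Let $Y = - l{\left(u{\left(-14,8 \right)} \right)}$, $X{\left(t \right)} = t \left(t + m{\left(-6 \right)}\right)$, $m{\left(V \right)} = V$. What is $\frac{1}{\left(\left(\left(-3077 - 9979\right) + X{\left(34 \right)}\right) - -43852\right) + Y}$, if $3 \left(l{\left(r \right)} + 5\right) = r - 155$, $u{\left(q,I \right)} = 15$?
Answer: $\frac{3}{95399} \approx 3.1447 \cdot 10^{-5}$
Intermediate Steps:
$X{\left(t \right)} = t \left(-6 + t\right)$ ($X{\left(t \right)} = t \left(t - 6\right) = t \left(-6 + t\right)$)
$l{\left(r \right)} = - \frac{170}{3} + \frac{r}{3}$ ($l{\left(r \right)} = -5 + \frac{r - 155}{3} = -5 + \frac{-155 + r}{3} = -5 + \left(- \frac{155}{3} + \frac{r}{3}\right) = - \frac{170}{3} + \frac{r}{3}$)
$Y = \frac{155}{3}$ ($Y = - (- \frac{170}{3} + \frac{1}{3} \cdot 15) = - (- \frac{170}{3} + 5) = \left(-1\right) \left(- \frac{155}{3}\right) = \frac{155}{3} \approx 51.667$)
$\frac{1}{\left(\left(\left(-3077 - 9979\right) + X{\left(34 \right)}\right) - -43852\right) + Y} = \frac{1}{\left(\left(\left(-3077 - 9979\right) + 34 \left(-6 + 34\right)\right) - -43852\right) + \frac{155}{3}} = \frac{1}{\left(\left(-13056 + 34 \cdot 28\right) + 43852\right) + \frac{155}{3}} = \frac{1}{\left(\left(-13056 + 952\right) + 43852\right) + \frac{155}{3}} = \frac{1}{\left(-12104 + 43852\right) + \frac{155}{3}} = \frac{1}{31748 + \frac{155}{3}} = \frac{1}{\frac{95399}{3}} = \frac{3}{95399}$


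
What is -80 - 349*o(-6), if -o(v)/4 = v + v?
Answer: -16832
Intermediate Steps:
o(v) = -8*v (o(v) = -4*(v + v) = -8*v)
-80 - 349*o(-6) = -80 - (-2792)*(-6) = -80 - 349*48 = -80 - 16752 = -16832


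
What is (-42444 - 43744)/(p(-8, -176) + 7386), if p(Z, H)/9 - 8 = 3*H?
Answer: -43094/1353 ≈ -31.851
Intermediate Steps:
p(Z, H) = 72 + 27*H (p(Z, H) = 72 + 9*(3*H) = 72 + 27*H)
(-42444 - 43744)/(p(-8, -176) + 7386) = (-42444 - 43744)/((72 + 27*(-176)) + 7386) = -86188/((72 - 4752) + 7386) = -86188/(-4680 + 7386) = -86188/2706 = -86188*1/2706 = -43094/1353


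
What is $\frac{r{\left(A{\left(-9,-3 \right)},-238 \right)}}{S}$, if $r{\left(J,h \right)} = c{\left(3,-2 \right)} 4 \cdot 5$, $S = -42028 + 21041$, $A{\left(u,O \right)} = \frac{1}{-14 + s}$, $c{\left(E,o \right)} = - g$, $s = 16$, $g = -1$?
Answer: $- \frac{20}{20987} \approx -0.00095297$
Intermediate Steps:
$c{\left(E,o \right)} = 1$ ($c{\left(E,o \right)} = \left(-1\right) \left(-1\right) = 1$)
$A{\left(u,O \right)} = \frac{1}{2}$ ($A{\left(u,O \right)} = \frac{1}{-14 + 16} = \frac{1}{2}$)
$S = -20987$
$r{\left(J,h \right)} = 20$ ($r{\left(J,h \right)} = 1 \cdot 4 \cdot 5 = 4 \cdot 5 = 20$)
$\frac{r{\left(A{\left(-9,-3 \right)},-238 \right)}}{S} = \frac{20}{-20987} = 20 \left(- \frac{1}{20987}\right) = - \frac{20}{20987}$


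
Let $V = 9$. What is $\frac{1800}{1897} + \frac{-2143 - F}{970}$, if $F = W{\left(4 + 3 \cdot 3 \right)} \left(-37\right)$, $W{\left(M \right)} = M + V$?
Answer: $- \frac{775113}{1840090} \approx -0.42124$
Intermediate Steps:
$W{\left(M \right)} = 9 + M$ ($W{\left(M \right)} = M + 9 = 9 + M$)
$F = -814$ ($F = \left(9 + \left(4 + 3 \cdot 3\right)\right) \left(-37\right) = \left(9 + \left(4 + 9\right)\right) \left(-37\right) = \left(9 + 13\right) \left(-37\right) = 22 \left(-37\right) = -814$)
$\frac{1800}{1897} + \frac{-2143 - F}{970} = \frac{1800}{1897} + \frac{-2143 - -814}{970} = 1800 \cdot \frac{1}{1897} + \left(-2143 + 814\right) \frac{1}{970} = \frac{1800}{1897} - \frac{1329}{970} = - \frac{775113}{1840090}$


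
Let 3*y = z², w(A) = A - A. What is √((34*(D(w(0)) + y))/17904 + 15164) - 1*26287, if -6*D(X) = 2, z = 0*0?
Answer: -26287 + √303804297782/4476 ≈ -26164.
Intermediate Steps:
w(A) = 0
z = 0
D(X) = -⅓ (D(X) = -⅙*2 = -⅓)
y = 0 (y = (⅓)*0² = (⅓)*0 = 0)
√((34*(D(w(0)) + y))/17904 + 15164) - 1*26287 = √((34*(-⅓ + 0))/17904 + 15164) - 1*26287 = √((34*(-⅓))*(1/17904) + 15164) - 26287 = √(-34/3*1/17904 + 15164) - 26287 = √(-17/26856 + 15164) - 26287 = √(407244367/26856) - 26287 = √303804297782/4476 - 26287 = -26287 + √303804297782/4476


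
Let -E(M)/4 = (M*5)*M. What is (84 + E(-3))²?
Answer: 9216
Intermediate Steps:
E(M) = -20*M² (E(M) = -4*M*5*M = -4*5*M*M = -20*M²)
(84 + E(-3))² = (84 - 20*(-3)²)² = (84 - 20*9)² = (84 - 180)² = (-96)² = 9216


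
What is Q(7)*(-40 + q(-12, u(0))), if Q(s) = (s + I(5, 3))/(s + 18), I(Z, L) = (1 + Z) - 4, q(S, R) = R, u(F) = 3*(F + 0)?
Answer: -72/5 ≈ -14.400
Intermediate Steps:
u(F) = 3*F
I(Z, L) = -3 + Z
Q(s) = (2 + s)/(18 + s) (Q(s) = (s + (-3 + 5))/(s + 18) = (s + 2)/(18 + s) = (2 + s)/(18 + s))
Q(7)*(-40 + q(-12, u(0))) = ((2 + 7)/(18 + 7))*(-40 + 3*0) = (9/25)*(-40 + 0) = ((1/25)*9)*(-40) = (9/25)*(-40) = -72/5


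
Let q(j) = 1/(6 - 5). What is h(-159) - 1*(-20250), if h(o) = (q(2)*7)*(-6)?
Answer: 20208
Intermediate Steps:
q(j) = 1 (q(j) = 1/1 = 1)
h(o) = -42 (h(o) = (1*7)*(-6) = 7*(-6) = -42)
h(-159) - 1*(-20250) = -42 - 1*(-20250) = -42 + 20250 = 20208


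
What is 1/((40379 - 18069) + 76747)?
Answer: 1/99057 ≈ 1.0095e-5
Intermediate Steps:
1/((40379 - 18069) + 76747) = 1/(22310 + 76747) = 1/99057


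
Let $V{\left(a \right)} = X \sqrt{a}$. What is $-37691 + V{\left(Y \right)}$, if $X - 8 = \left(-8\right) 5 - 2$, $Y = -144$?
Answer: $-37691 - 408 i \approx -37691.0 - 408.0 i$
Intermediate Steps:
$X = -34$ ($X = 8 - 42 = -34$)
$V{\left(a \right)} = - 34 \sqrt{a}$
$-37691 + V{\left(Y \right)} = -37691 - 34 \sqrt{-144} = -37691 - 34 \cdot 12 i = -37691 - 408 i$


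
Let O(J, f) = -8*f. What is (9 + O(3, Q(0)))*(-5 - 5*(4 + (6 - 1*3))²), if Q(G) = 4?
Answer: 5750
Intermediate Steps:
(9 + O(3, Q(0)))*(-5 - 5*(4 + (6 - 1*3))²) = (9 - 8*4)*(-5 - 5*(4 + (6 - 1*3))²) = (9 - 32)*(-5 - 5*(4 + (6 - 3))²) = -23*(-5 - 5*(4 + 3)²) = -23*(-5 - 5*7²) = -23*(-5 - 5*49) = -23*(-5 - 245) = -23*(-250) = 5750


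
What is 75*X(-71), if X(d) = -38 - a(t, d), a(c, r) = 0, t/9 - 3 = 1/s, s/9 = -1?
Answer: -2850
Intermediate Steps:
s = -9 (s = 9*(-1) = -9)
t = 26 (t = 27 + 9/(-9) = 27 + 9*(-⅑) = 27 - 1 = 26)
X(d) = -38 (X(d) = -38 - 1*0 = -38 + 0 = -38)
75*X(-71) = 75*(-38) = -2850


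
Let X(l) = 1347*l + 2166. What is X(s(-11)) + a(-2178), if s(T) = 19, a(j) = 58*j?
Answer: -98565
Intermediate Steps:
X(l) = 2166 + 1347*l
X(s(-11)) + a(-2178) = (2166 + 1347*19) + 58*(-2178) = (2166 + 25593) - 126324 = 27759 - 126324 = -98565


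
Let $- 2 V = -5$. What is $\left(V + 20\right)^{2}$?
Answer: $\frac{2025}{4} \approx 506.25$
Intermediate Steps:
$V = \frac{5}{2}$ ($V = \left(- \frac{1}{2}\right) \left(-5\right) = \frac{5}{2} \approx 2.5$)
$\left(V + 20\right)^{2} = \left(\frac{5}{2} + 20\right)^{2} = \left(\frac{45}{2}\right)^{2} = \frac{2025}{4}$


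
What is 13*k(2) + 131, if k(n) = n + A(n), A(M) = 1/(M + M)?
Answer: 641/4 ≈ 160.25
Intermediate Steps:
A(M) = 1/(2*M)
k(n) = n + 1/(2*n)
13*k(2) + 131 = 13*(2 + (½)/2) + 131 = 13*(2 + (½)*(½)) + 131 = 13*(2 + ¼) + 131 = 13*(9/4) + 131 = 117/4 + 131 = 641/4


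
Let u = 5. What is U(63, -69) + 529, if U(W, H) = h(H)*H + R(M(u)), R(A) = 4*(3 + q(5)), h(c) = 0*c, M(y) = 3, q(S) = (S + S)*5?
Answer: 741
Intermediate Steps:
q(S) = 10*S (q(S) = (2*S)*5 = 10*S)
h(c) = 0
R(A) = 212 (R(A) = 4*(3 + 10*5) = 4*(3 + 50) = 4*53 = 212)
U(W, H) = 212 (U(W, H) = 0*H + 212 = 0 + 212 = 212)
U(63, -69) + 529 = 212 + 529 = 741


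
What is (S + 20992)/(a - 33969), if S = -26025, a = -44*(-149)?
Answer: 5033/27413 ≈ 0.18360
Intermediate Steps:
a = 6556
(S + 20992)/(a - 33969) = (-26025 + 20992)/(6556 - 33969) = -5033/(-27413) = -5033*(-1/27413) = 5033/27413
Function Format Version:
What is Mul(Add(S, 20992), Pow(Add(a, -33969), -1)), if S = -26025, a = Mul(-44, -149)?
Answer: Rational(5033, 27413) ≈ 0.18360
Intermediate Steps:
a = 6556
Mul(Add(S, 20992), Pow(Add(a, -33969), -1)) = Mul(Add(-26025, 20992), Pow(Add(6556, -33969), -1)) = Mul(-5033, Pow(-27413, -1)) = Mul(-5033, Rational(-1, 27413)) = Rational(5033, 27413)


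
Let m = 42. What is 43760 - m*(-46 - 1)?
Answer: 45734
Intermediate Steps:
43760 - m*(-46 - 1) = 43760 - 42*(-46 - 1) = 43760 - 42*(-47) = 43760 - 1*(-1974) = 43760 + 1974 = 45734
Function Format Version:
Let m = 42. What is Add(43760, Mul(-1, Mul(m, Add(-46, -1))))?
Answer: 45734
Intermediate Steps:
Add(43760, Mul(-1, Mul(m, Add(-46, -1)))) = Add(43760, Mul(-1, Mul(42, Add(-46, -1)))) = Add(43760, Mul(-1, Mul(42, -47))) = Add(43760, Mul(-1, -1974)) = Add(43760, 1974) = 45734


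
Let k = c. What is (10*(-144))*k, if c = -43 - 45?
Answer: 126720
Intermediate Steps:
c = -88
k = -88
(10*(-144))*k = (10*(-144))*(-88) = -1440*(-88) = 126720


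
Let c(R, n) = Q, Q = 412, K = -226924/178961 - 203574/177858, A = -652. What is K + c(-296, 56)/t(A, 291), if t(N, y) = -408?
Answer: -617291285657/180367991382 ≈ -3.4224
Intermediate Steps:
K = -12798675901/5304940923 (K = -226924*1/178961 - 203574*1/177858 = -226924/178961 - 33929/29643 = -12798675901/5304940923 ≈ -2.4126)
c(R, n) = 412
K + c(-296, 56)/t(A, 291) = -12798675901/5304940923 + 412/(-408) = -12798675901/5304940923 + 412*(-1/408) = -12798675901/5304940923 - 103/102 = -617291285657/180367991382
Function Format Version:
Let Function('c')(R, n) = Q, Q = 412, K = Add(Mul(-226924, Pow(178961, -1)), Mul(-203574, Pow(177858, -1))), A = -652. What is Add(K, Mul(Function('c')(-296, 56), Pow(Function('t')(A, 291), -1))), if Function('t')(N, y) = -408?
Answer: Rational(-617291285657, 180367991382) ≈ -3.4224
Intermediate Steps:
K = Rational(-12798675901, 5304940923) (K = Add(Mul(-226924, Rational(1, 178961)), Mul(-203574, Rational(1, 177858))) = Add(Rational(-226924, 178961), Rational(-33929, 29643)) = Rational(-12798675901, 5304940923) ≈ -2.4126)
Function('c')(R, n) = 412
Add(K, Mul(Function('c')(-296, 56), Pow(Function('t')(A, 291), -1))) = Add(Rational(-12798675901, 5304940923), Mul(412, Pow(-408, -1))) = Add(Rational(-12798675901, 5304940923), Mul(412, Rational(-1, 408))) = Add(Rational(-12798675901, 5304940923), Rational(-103, 102)) = Rational(-617291285657, 180367991382)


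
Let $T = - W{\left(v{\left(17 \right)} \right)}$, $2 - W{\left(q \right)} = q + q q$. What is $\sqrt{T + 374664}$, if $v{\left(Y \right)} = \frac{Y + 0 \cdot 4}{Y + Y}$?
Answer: $\frac{\sqrt{1498651}}{2} \approx 612.1$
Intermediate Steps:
$v{\left(Y \right)} = \frac{1}{2}$ ($v{\left(Y \right)} = \frac{Y + 0}{2 Y} = Y \frac{1}{2 Y} = \frac{1}{2}$)
$W{\left(q \right)} = 2 - q - q^{2}$ ($W{\left(q \right)} = 2 - \left(q + q q\right) = 2 - \left(q + q^{2}\right) = 2 - q - q^{2}$)
$T = - \frac{5}{4}$ ($T = - (2 - \frac{1}{2} - \left(\frac{1}{2}\right)^{2}) = - (2 - \frac{1}{2} - \frac{1}{4}) = \left(-1\right) \frac{5}{4} = - \frac{5}{4} \approx -1.25$)
$\sqrt{T + 374664} = \sqrt{- \frac{5}{4} + 374664} = \sqrt{\frac{1498651}{4}} = \frac{\sqrt{1498651}}{2}$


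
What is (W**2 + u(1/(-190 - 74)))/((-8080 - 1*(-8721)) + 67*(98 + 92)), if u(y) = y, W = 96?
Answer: 2433023/3529944 ≈ 0.68925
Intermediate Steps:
(W**2 + u(1/(-190 - 74)))/((-8080 - 1*(-8721)) + 67*(98 + 92)) = (96**2 + 1/(-190 - 74))/((-8080 - 1*(-8721)) + 67*(98 + 92)) = (9216 + 1/(-264))/((-8080 + 8721) + 67*190) = (9216 - 1/264)/(641 + 12730) = (2433023/264)/13371 = (2433023/264)*(1/13371) = 2433023/3529944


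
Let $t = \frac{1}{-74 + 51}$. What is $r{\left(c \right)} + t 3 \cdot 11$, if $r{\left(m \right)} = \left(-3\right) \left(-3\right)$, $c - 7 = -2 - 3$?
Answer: $\frac{174}{23} \approx 7.5652$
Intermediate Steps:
$c = 2$ ($c = 7 - 5 = 2$)
$r{\left(m \right)} = 9$
$t = - \frac{1}{23}$ ($t = \frac{1}{-23} = - \frac{1}{23} \approx -0.043478$)
$r{\left(c \right)} + t 3 \cdot 11 = 9 - \frac{3 \cdot 11}{23} = 9 - \frac{33}{23} = \frac{174}{23}$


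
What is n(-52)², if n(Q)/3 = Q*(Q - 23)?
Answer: 136890000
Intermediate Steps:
n(Q) = 3*Q*(-23 + Q) (n(Q) = 3*(Q*(Q - 23)) = 3*(Q*(-23 + Q)) = 3*Q*(-23 + Q))
n(-52)² = (3*(-52)*(-23 - 52))² = (3*(-52)*(-75))² = 11700² = 136890000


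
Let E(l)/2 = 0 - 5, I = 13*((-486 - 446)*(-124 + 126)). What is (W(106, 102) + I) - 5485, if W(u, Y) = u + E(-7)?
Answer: -29621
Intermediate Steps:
I = -24232 (I = 13*(-932*2) = 13*(-1864) = -24232)
E(l) = -10 (E(l) = 2*(0 - 5) = 2*(-5) = -10)
W(u, Y) = -10 + u (W(u, Y) = u - 10 = -10 + u)
(W(106, 102) + I) - 5485 = ((-10 + 106) - 24232) - 5485 = (96 - 24232) - 5485 = -24136 - 5485 = -29621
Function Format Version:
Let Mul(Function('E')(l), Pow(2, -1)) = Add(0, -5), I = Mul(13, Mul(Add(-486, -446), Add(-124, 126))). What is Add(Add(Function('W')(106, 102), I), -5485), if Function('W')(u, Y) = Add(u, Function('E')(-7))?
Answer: -29621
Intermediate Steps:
I = -24232 (I = Mul(13, Mul(-932, 2)) = Mul(13, -1864) = -24232)
Function('E')(l) = -10 (Function('E')(l) = Mul(2, Add(0, -5)) = Mul(2, -5) = -10)
Function('W')(u, Y) = Add(-10, u) (Function('W')(u, Y) = Add(u, -10) = Add(-10, u))
Add(Add(Function('W')(106, 102), I), -5485) = Add(Add(Add(-10, 106), -24232), -5485) = Add(Add(96, -24232), -5485) = Add(-24136, -5485) = -29621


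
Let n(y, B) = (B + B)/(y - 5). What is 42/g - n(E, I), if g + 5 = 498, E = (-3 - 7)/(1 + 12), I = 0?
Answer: 42/493 ≈ 0.085193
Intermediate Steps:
E = -10/13 ≈ -0.76923
g = 493 (g = -5 + 498 = 493)
n(y, B) = 2*B/(-5 + y) (n(y, B) = (2*B)/(-5 + y) = 2*B/(-5 + y))
42/g - n(E, I) = 42/493 - 2*0/(-5 - 10/13) = 42*(1/493) - 2*0/(-75/13) = 42/493 - 2*0*(-13)/75 = 42/493 - 1*0 = 42/493 + 0 = 42/493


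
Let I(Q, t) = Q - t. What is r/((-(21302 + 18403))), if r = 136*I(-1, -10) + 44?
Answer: -1268/39705 ≈ -0.031936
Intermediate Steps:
r = 1268 (r = 136*(-1 - 1*(-10)) + 44 = 136*(-1 + 10) + 44 = 136*9 + 44 = 1224 + 44 = 1268)
r/((-(21302 + 18403))) = 1268/((-(21302 + 18403))) = 1268/((-1*39705)) = 1268/(-39705) = 1268*(-1/39705) = -1268/39705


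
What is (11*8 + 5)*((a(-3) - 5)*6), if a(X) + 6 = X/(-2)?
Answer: -5301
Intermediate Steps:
a(X) = -6 - X/2 (a(X) = -6 + X/(-2) = -6 + X*(-½) = -6 - X/2)
(11*8 + 5)*((a(-3) - 5)*6) = (11*8 + 5)*(((-6 - ½*(-3)) - 5)*6) = (88 + 5)*(((-6 + 3/2) - 5)*6) = 93*((-9/2 - 5)*6) = 93*(-19/2*6) = 93*(-57) = -5301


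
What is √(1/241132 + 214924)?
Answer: √3124169728413227/120566 ≈ 463.60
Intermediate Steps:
√(1/241132 + 214924) = √(51825053969/241132) = √3124169728413227/120566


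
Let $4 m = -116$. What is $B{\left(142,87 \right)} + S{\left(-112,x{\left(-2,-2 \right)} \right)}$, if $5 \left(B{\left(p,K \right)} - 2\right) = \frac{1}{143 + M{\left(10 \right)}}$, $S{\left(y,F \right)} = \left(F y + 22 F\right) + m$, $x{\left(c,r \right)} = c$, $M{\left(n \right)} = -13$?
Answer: $\frac{99451}{650} \approx 153.0$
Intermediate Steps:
$m = -29$ ($m = \frac{1}{4} \left(-116\right) = -29$)
$S{\left(y,F \right)} = -29 + 22 F + F y$ ($S{\left(y,F \right)} = \left(F y + 22 F\right) - 29 = \left(22 F + F y\right) - 29 = -29 + 22 F + F y$)
$B{\left(p,K \right)} = \frac{1301}{650}$ ($B{\left(p,K \right)} = 2 + \frac{1}{5 \left(143 - 13\right)} = 2 + \frac{1}{5 \cdot 130} = 2 + \frac{1}{5} \cdot \frac{1}{130} = 2 + \frac{1}{650} = \frac{1301}{650}$)
$B{\left(142,87 \right)} + S{\left(-112,x{\left(-2,-2 \right)} \right)} = \frac{1301}{650} - -151 = \frac{1301}{650} + 151 = \frac{99451}{650}$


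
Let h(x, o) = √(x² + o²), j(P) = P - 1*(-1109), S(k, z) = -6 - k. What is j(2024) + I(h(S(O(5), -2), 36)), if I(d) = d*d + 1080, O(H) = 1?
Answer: 5558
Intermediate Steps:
j(P) = 1109 + P (j(P) = P + 1109 = 1109 + P)
h(x, o) = √(o² + x²)
I(d) = 1080 + d² (I(d) = d² + 1080 = 1080 + d²)
j(2024) + I(h(S(O(5), -2), 36)) = (1109 + 2024) + (1080 + (√(36² + (-6 - 1*1)²))²) = 3133 + (1080 + (√(1296 + (-6 - 1)²))²) = 3133 + (1080 + (√(1296 + (-7)²))²) = 3133 + (1080 + (√(1296 + 49))²) = 3133 + (1080 + (√1345)²) = 3133 + (1080 + 1345) = 3133 + 2425 = 5558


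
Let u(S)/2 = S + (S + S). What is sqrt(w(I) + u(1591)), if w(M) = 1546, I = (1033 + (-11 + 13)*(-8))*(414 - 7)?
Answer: 2*sqrt(2773) ≈ 105.32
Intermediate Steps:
I = 413919 (I = (1033 + 2*(-8))*407 = (1033 - 16)*407 = 1017*407 = 413919)
u(S) = 6*S (u(S) = 2*(S + (S + S)) = 2*(S + 2*S) = 2*(3*S) = 6*S)
sqrt(w(I) + u(1591)) = sqrt(1546 + 6*1591) = sqrt(1546 + 9546) = sqrt(11092) = 2*sqrt(2773)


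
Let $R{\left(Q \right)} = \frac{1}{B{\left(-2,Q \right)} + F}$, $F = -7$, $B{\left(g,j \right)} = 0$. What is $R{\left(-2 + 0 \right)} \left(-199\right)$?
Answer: $\frac{199}{7} \approx 28.429$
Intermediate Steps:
$R{\left(Q \right)} = - \frac{1}{7}$ ($R{\left(Q \right)} = \frac{1}{0 - 7} = \frac{1}{-7} = - \frac{1}{7}$)
$R{\left(-2 + 0 \right)} \left(-199\right) = \left(- \frac{1}{7}\right) \left(-199\right) = \frac{199}{7}$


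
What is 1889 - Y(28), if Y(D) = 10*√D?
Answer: 1889 - 20*√7 ≈ 1836.1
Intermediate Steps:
1889 - Y(28) = 1889 - 10*√28 = 1889 - 10*2*√7 = 1889 - 20*√7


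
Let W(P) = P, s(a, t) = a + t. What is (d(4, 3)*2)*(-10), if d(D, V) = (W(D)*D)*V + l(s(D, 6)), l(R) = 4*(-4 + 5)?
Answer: -1040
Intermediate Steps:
l(R) = 4 (l(R) = 4*1 = 4)
d(D, V) = 4 + V*D**2 (d(D, V) = (D*D)*V + 4 = D**2*V + 4 = V*D**2 + 4 = 4 + V*D**2)
(d(4, 3)*2)*(-10) = ((4 + 3*4**2)*2)*(-10) = ((4 + 3*16)*2)*(-10) = ((4 + 48)*2)*(-10) = (52*2)*(-10) = 104*(-10) = -1040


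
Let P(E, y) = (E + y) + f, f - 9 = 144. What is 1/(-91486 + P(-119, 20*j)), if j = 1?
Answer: -1/91432 ≈ -1.0937e-5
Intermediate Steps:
f = 153 (f = 9 + 144 = 153)
P(E, y) = 153 + E + y (P(E, y) = (E + y) + 153 = 153 + E + y)
1/(-91486 + P(-119, 20*j)) = 1/(-91486 + (153 - 119 + 20*1)) = 1/(-91486 + (153 - 119 + 20)) = 1/(-91486 + 54) = 1/(-91432) = -1/91432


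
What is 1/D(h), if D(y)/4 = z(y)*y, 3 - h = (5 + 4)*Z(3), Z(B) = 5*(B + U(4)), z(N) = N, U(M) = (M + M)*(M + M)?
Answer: 1/36288576 ≈ 2.7557e-8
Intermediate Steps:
U(M) = 4*M² (U(M) = (2*M)*(2*M) = 4*M²)
Z(B) = 320 + 5*B (Z(B) = 5*(B + 4*4²) = 5*(B + 4*16) = 5*(B + 64) = 5*(64 + B) = 320 + 5*B)
h = -3012 (h = 3 - (5 + 4)*(320 + 5*3) = 3 - 9*(320 + 15) = 3 - 9*335 = 3 - 1*3015 = 3 - 3015 = -3012)
D(y) = 4*y² (D(y) = 4*(y*y) = 4*y²)
1/D(h) = 1/(4*(-3012)²) = 1/(4*9072144) = 1/36288576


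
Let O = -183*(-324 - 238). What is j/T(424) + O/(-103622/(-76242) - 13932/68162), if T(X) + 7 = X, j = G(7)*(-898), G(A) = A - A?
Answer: 133617708425646/1500219805 ≈ 89065.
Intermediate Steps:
G(A) = 0
O = 102846 (O = -183*(-562) = 102846)
j = 0 (j = 0*(-898) = 0)
T(X) = -7 + X
j/T(424) + O/(-103622/(-76242) - 13932/68162) = 0/(-7 + 424) + 102846/(-103622/(-76242) - 13932/68162) = 0/417 + 102846/(-103622*(-1/76242) - 13932*1/68162) = 0*(1/417) + 102846/(51811/38121 - 6966/34081) = 0 + 102846/(1500219805/1299201801) = 0 + 102846*(1299201801/1500219805) = 0 + 133617708425646/1500219805 = 133617708425646/1500219805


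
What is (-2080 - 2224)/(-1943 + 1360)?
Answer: 4304/583 ≈ 7.3825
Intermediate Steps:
(-2080 - 2224)/(-1943 + 1360) = -4304/(-583) = -4304*(-1/583) = 4304/583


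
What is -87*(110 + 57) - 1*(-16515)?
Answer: 1986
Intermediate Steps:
-87*(110 + 57) - 1*(-16515) = -87*167 + 16515 = -14529 + 16515 = 1986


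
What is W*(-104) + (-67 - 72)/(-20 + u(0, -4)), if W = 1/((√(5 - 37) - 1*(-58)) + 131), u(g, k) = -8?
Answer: 4419299/1001084 + 416*I*√2/35753 ≈ 4.4145 + 0.016455*I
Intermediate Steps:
W = 1/(189 + 4*I*√2) (W = 1/((√(-32) + 58) + 131) = 1/((4*I*√2 + 58) + 131) = 1/((58 + 4*I*√2) + 131) = 1/(189 + 4*I*√2) ≈ 0.0052863 - 0.00015822*I)
W*(-104) + (-67 - 72)/(-20 + u(0, -4)) = (189/35753 - 4*I*√2/35753)*(-104) + (-67 - 72)/(-20 - 8) = (-19656/35753 + 416*I*√2/35753) - 139/(-28) = (-19656/35753 + 416*I*√2/35753) - 139*(-1/28) = (-19656/35753 + 416*I*√2/35753) + 139/28 = 4419299/1001084 + 416*I*√2/35753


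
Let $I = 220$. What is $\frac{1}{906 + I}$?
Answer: $\frac{1}{1126} \approx 0.0008881$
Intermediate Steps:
$\frac{1}{906 + I} = \frac{1}{906 + 220} = \frac{1}{1126}$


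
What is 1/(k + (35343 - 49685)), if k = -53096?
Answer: -1/67438 ≈ -1.4828e-5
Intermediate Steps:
1/(k + (35343 - 49685)) = 1/(-53096 + (35343 - 49685)) = 1/(-53096 - 14342) = 1/(-67438) = -1/67438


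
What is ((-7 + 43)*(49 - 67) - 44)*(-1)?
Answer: 692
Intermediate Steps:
((-7 + 43)*(49 - 67) - 44)*(-1) = (36*(-18) - 44)*(-1) = (-648 - 44)*(-1) = -692*(-1) = 692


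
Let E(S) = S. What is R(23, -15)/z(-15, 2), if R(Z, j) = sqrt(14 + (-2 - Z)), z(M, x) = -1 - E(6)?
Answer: -I*sqrt(11)/7 ≈ -0.4738*I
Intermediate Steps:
z(M, x) = -7 (z(M, x) = -1 - 1*6 = -1 - 6 = -7)
R(Z, j) = sqrt(12 - Z)
R(23, -15)/z(-15, 2) = sqrt(12 - 1*23)/(-7) = sqrt(12 - 23)*(-1/7) = sqrt(-11)*(-1/7) = (I*sqrt(11))*(-1/7) = -I*sqrt(11)/7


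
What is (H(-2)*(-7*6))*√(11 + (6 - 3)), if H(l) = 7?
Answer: -294*√14 ≈ -1100.0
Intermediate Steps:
(H(-2)*(-7*6))*√(11 + (6 - 3)) = (7*(-7*6))*√(11 + (6 - 3)) = (7*(-42))*√(11 + 3) = -294*√14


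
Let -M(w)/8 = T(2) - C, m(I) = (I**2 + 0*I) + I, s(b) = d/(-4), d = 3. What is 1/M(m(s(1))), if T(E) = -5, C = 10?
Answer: 1/120 ≈ 0.0083333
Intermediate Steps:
s(b) = -3/4 (s(b) = 3/(-4) = 3*(-1/4) = -3/4)
m(I) = I + I**2 (m(I) = (I**2 + 0) + I = I**2 + I = I + I**2)
M(w) = 120 (M(w) = -8*(-5 - 1*10) = -8*(-5 - 10) = -8*(-15) = 120)
1/M(m(s(1))) = 1/120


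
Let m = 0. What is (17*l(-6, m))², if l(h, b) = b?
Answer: 0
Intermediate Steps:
(17*l(-6, m))² = (17*0)² = 0² = 0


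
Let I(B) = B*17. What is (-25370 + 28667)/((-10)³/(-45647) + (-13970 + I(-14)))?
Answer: -150498159/648551576 ≈ -0.23205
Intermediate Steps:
I(B) = 17*B
(-25370 + 28667)/((-10)³/(-45647) + (-13970 + I(-14))) = (-25370 + 28667)/((-10)³/(-45647) + (-13970 + 17*(-14))) = 3297/(-1000*(-1/45647) + (-13970 - 238)) = 3297/(1000/45647 - 14208) = 3297/(-648551576/45647) = 3297*(-45647/648551576) = -150498159/648551576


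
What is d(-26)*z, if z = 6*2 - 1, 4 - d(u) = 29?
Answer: -275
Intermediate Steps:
d(u) = -25 (d(u) = 4 - 1*29 = 4 - 29 = -25)
z = 11 (z = 12 - 1 = 11)
d(-26)*z = -25*11 = -275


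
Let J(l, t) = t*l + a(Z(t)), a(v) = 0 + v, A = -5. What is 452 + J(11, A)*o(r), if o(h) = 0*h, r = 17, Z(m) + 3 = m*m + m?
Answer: 452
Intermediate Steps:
Z(m) = -3 + m + m² (Z(m) = -3 + (m*m + m) = -3 + (m² + m) = -3 + (m + m²) = -3 + m + m²)
a(v) = v
J(l, t) = -3 + t + t² + l*t (J(l, t) = t*l + (-3 + t + t²) = l*t + (-3 + t + t²) = -3 + t + t² + l*t)
o(h) = 0
452 + J(11, A)*o(r) = 452 + (-3 - 5 + (-5)² + 11*(-5))*0 = 452 + (-3 - 5 + 25 - 55)*0 = 452 - 38*0 = 452 + 0 = 452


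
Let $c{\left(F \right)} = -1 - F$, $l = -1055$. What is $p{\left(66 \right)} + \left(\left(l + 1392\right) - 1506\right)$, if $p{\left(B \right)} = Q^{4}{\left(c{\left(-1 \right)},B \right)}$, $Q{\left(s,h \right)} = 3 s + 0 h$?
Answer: $-1169$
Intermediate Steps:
$Q{\left(s,h \right)} = 3 s$ ($Q{\left(s,h \right)} = 3 s + 0 = 3 s$)
$p{\left(B \right)} = 0$ ($p{\left(B \right)} = \left(3 \left(-1 - -1\right)\right)^{4} = \left(3 \left(-1 + 1\right)\right)^{4} = \left(3 \cdot 0\right)^{4} = 0^{4} = 0$)
$p{\left(66 \right)} + \left(\left(l + 1392\right) - 1506\right) = 0 + \left(\left(-1055 + 1392\right) - 1506\right) = 0 + \left(337 - 1506\right) = 0 - 1169 = -1169$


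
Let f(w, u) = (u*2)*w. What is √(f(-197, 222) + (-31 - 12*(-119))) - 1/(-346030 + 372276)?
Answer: -1/26246 + I*√86071 ≈ -3.8101e-5 + 293.38*I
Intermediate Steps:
f(w, u) = 2*u*w (f(w, u) = (2*u)*w = 2*u*w)
√(f(-197, 222) + (-31 - 12*(-119))) - 1/(-346030 + 372276) = √(2*222*(-197) + (-31 - 12*(-119))) - 1/(-346030 + 372276) = √(-87468 + (-31 + 1428)) - 1/26246 = √(-87468 + 1397) - 1*1/26246 = √(-86071) - 1/26246 = I*√86071 - 1/26246 = -1/26246 + I*√86071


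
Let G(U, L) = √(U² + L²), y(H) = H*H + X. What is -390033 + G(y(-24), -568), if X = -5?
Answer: -390033 + √648665 ≈ -3.8923e+5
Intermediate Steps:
y(H) = -5 + H² (y(H) = H*H - 5 = H² - 5 = -5 + H²)
G(U, L) = √(L² + U²)
-390033 + G(y(-24), -568) = -390033 + √((-568)² + (-5 + (-24)²)²) = -390033 + √(322624 + (-5 + 576)²) = -390033 + √(322624 + 571²) = -390033 + √(322624 + 326041) = -390033 + √648665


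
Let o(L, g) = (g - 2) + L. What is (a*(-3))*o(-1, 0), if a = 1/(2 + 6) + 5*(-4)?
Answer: -1431/8 ≈ -178.88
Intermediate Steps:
a = -159/8 (a = 1/8 - 20 = ⅛ - 20 = -159/8 ≈ -19.875)
o(L, g) = -2 + L + g (o(L, g) = (-2 + g) + L = -2 + L + g)
(a*(-3))*o(-1, 0) = (-159/8*(-3))*(-2 - 1 + 0) = (477/8)*(-3) = -1431/8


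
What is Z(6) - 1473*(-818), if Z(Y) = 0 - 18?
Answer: 1204896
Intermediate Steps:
Z(Y) = -18
Z(6) - 1473*(-818) = -18 - 1473*(-818) = -18 + 1204914 = 1204896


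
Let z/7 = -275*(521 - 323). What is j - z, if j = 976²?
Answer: 1333726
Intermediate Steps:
z = -381150 (z = 7*(-275*(521 - 323)) = 7*(-275*198) = 7*(-54450) = -381150)
j = 952576
j - z = 952576 - 1*(-381150) = 952576 + 381150 = 1333726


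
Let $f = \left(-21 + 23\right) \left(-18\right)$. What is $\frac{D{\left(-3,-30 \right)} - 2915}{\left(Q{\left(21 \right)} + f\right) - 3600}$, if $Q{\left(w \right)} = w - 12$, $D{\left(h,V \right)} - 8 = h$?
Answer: $\frac{970}{1209} \approx 0.80232$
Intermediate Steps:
$D{\left(h,V \right)} = 8 + h$
$Q{\left(w \right)} = -12 + w$
$f = -36$ ($f = 2 \left(-18\right) = -36$)
$\frac{D{\left(-3,-30 \right)} - 2915}{\left(Q{\left(21 \right)} + f\right) - 3600} = \frac{\left(8 - 3\right) - 2915}{\left(\left(-12 + 21\right) - 36\right) - 3600} = \frac{5 - 2915}{\left(9 - 36\right) - 3600} = - \frac{2910}{-27 - 3600} = - \frac{2910}{-3627} = \left(-2910\right) \left(- \frac{1}{3627}\right) = \frac{970}{1209}$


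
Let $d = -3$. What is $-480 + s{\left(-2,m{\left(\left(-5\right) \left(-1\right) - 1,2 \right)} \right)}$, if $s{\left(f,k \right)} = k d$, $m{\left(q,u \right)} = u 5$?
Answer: $-510$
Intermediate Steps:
$m{\left(q,u \right)} = 5 u$
$s{\left(f,k \right)} = - 3 k$ ($s{\left(f,k \right)} = k \left(-3\right) = - 3 k$)
$-480 + s{\left(-2,m{\left(\left(-5\right) \left(-1\right) - 1,2 \right)} \right)} = -480 - 3 \cdot 5 \cdot 2 = -480 - 30 = -510$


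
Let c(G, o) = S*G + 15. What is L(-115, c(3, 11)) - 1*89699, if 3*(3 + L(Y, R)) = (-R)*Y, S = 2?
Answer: -88897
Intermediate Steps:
c(G, o) = 15 + 2*G (c(G, o) = 2*G + 15 = 15 + 2*G)
L(Y, R) = -3 - R*Y/3 (L(Y, R) = -3 + ((-R)*Y)/3 = -3 + (-R*Y)/3 = -3 - R*Y/3)
L(-115, c(3, 11)) - 1*89699 = (-3 - 1/3*(15 + 2*3)*(-115)) - 1*89699 = (-3 - 1/3*(15 + 6)*(-115)) - 89699 = (-3 - 1/3*21*(-115)) - 89699 = (-3 + 805) - 89699 = 802 - 89699 = -88897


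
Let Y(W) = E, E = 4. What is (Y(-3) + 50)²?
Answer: 2916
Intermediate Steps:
Y(W) = 4
(Y(-3) + 50)² = (4 + 50)² = 54² = 2916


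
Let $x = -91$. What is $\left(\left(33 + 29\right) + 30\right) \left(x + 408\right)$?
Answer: $29164$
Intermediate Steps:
$\left(\left(33 + 29\right) + 30\right) \left(x + 408\right) = \left(\left(33 + 29\right) + 30\right) \left(-91 + 408\right) = \left(62 + 30\right) 317 = 92 \cdot 317 = 29164$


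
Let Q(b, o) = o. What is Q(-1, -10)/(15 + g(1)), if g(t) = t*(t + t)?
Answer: -10/17 ≈ -0.58823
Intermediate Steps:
g(t) = 2*t**2 (g(t) = t*(2*t) = 2*t**2)
Q(-1, -10)/(15 + g(1)) = -10/(15 + 2*1**2) = -10/(15 + 2*1) = -10/(15 + 2) = -10/17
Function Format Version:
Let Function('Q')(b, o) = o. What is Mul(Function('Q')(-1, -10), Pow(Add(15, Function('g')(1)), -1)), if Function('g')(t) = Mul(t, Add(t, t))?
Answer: Rational(-10, 17) ≈ -0.58823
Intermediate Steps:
Function('g')(t) = Mul(2, Pow(t, 2)) (Function('g')(t) = Mul(t, Mul(2, t)) = Mul(2, Pow(t, 2)))
Mul(Function('Q')(-1, -10), Pow(Add(15, Function('g')(1)), -1)) = Mul(-10, Pow(Add(15, Mul(2, Pow(1, 2))), -1)) = Mul(-10, Pow(Add(15, Mul(2, 1)), -1)) = Mul(-10, Pow(Add(15, 2), -1)) = Mul(-10, Pow(17, -1)) = Mul(-10, Rational(1, 17)) = Rational(-10, 17)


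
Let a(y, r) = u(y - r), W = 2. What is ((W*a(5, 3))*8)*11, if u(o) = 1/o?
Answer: 88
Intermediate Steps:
a(y, r) = 1/(y - r)
((W*a(5, 3))*8)*11 = ((2/(5 - 1*3))*8)*11 = ((2/(5 - 3))*8)*11 = ((2/2)*8)*11 = ((2*(½))*8)*11 = (1*8)*11 = 8*11 = 88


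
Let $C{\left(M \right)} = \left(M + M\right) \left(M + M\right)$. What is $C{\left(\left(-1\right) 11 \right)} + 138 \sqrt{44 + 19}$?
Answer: $484 + 414 \sqrt{7} \approx 1579.3$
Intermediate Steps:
$C{\left(M \right)} = 4 M^{2}$ ($C{\left(M \right)} = 2 M 2 M = 4 M^{2}$)
$C{\left(\left(-1\right) 11 \right)} + 138 \sqrt{44 + 19} = 4 \left(\left(-1\right) 11\right)^{2} + 138 \sqrt{44 + 19} = 4 \left(-11\right)^{2} + 138 \sqrt{63} = 4 \cdot 121 + 138 \cdot 3 \sqrt{7} = 484 + 414 \sqrt{7}$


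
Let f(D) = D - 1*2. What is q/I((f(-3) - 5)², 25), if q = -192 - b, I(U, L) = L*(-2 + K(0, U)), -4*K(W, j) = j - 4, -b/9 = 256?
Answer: -1056/325 ≈ -3.2492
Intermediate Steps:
b = -2304 (b = -9*256 = -2304)
f(D) = -2 + D (f(D) = D - 2 = -2 + D)
K(W, j) = 1 - j/4 (K(W, j) = -(j - 4)/4 = -(-4 + j)/4 = 1 - j/4)
I(U, L) = L*(-1 - U/4) (I(U, L) = L*(-2 + (1 - U/4)) = L*(-1 - U/4))
q = 2112 (q = -192 - 1*(-2304) = -192 + 2304 = 2112)
q/I((f(-3) - 5)², 25) = 2112/((-¼*25*(4 + ((-2 - 3) - 5)²))) = 2112/((-¼*25*(4 + (-5 - 5)²))) = 2112/((-¼*25*(4 + (-10)²))) = 2112/((-¼*25*(4 + 100))) = 2112/((-¼*25*104)) = 2112/(-650) = 2112*(-1/650) = -1056/325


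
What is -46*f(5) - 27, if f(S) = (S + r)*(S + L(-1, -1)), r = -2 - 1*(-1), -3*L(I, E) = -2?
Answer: -3209/3 ≈ -1069.7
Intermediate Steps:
L(I, E) = ⅔ (L(I, E) = -⅓*(-2) = ⅔)
r = -1 (r = -2 + 1 = -1)
f(S) = (-1 + S)*(⅔ + S) (f(S) = (S - 1)*(S + ⅔) = (-1 + S)*(⅔ + S))
-46*f(5) - 27 = -46*(-⅔ + 5² - ⅓*5) - 27 = -46*(-⅔ + 25 - 5/3) - 27 = -46*68/3 - 27 = -3128/3 - 27 = -3209/3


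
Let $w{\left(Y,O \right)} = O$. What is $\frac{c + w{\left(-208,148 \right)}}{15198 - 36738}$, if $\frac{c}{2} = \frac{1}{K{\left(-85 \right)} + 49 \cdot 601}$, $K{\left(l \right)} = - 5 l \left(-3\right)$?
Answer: $- \frac{694959}{101144660} \approx -0.0068709$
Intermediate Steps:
$K{\left(l \right)} = 15 l$
$c = \frac{1}{14087}$ ($c = \frac{2}{15 \left(-85\right) + 49 \cdot 601} = \frac{2}{-1275 + 29449} = \frac{2}{28174} = 2 \cdot \frac{1}{28174} = \frac{1}{14087} \approx 7.0987 \cdot 10^{-5}$)
$\frac{c + w{\left(-208,148 \right)}}{15198 - 36738} = \frac{\frac{1}{14087} + 148}{15198 - 36738} = \frac{2084877}{14087 \left(-21540\right)} = \frac{2084877}{14087} \left(- \frac{1}{21540}\right) = - \frac{694959}{101144660}$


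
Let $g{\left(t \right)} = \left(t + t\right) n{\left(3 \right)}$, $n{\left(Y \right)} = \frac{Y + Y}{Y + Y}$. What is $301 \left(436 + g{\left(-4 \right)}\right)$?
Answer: $128828$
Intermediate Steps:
$n{\left(Y \right)} = 1$ ($n{\left(Y \right)} = \frac{2 Y}{2 Y} = 2 Y \frac{1}{2 Y} = 1$)
$g{\left(t \right)} = 2 t$ ($g{\left(t \right)} = \left(t + t\right) 1 = 2 t 1 = 2 t$)
$301 \left(436 + g{\left(-4 \right)}\right) = 301 \left(436 + 2 \left(-4\right)\right) = 301 \left(436 - 8\right) = 301 \cdot 428 = 128828$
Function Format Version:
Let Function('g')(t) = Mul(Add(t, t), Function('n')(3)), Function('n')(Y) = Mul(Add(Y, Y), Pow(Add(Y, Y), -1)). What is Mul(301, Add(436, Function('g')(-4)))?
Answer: 128828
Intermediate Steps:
Function('n')(Y) = 1 (Function('n')(Y) = Mul(Mul(2, Y), Pow(Mul(2, Y), -1)) = Mul(Mul(2, Y), Mul(Rational(1, 2), Pow(Y, -1))) = 1)
Function('g')(t) = Mul(2, t) (Function('g')(t) = Mul(Add(t, t), 1) = Mul(Mul(2, t), 1) = Mul(2, t))
Mul(301, Add(436, Function('g')(-4))) = Mul(301, Add(436, Mul(2, -4))) = Mul(301, Add(436, -8)) = Mul(301, 428) = 128828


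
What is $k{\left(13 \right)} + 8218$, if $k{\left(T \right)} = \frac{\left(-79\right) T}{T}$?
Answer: $8139$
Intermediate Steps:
$k{\left(T \right)} = -79$
$k{\left(13 \right)} + 8218 = -79 + 8218 = 8139$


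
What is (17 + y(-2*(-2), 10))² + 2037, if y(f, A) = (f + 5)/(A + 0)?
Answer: 235741/100 ≈ 2357.4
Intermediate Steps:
y(f, A) = (5 + f)/A
(17 + y(-2*(-2), 10))² + 2037 = (17 + (5 - 2*(-2))/10)² + 2037 = (17 + (5 + 4)/10)² + 2037 = (17 + (⅒)*9)² + 2037 = (17 + 9/10)² + 2037 = (179/10)² + 2037 = 32041/100 + 2037 = 235741/100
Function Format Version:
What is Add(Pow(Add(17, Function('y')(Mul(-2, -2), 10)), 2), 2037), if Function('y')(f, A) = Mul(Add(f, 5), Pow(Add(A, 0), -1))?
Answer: Rational(235741, 100) ≈ 2357.4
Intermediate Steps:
Function('y')(f, A) = Mul(Pow(A, -1), Add(5, f)) (Function('y')(f, A) = Mul(Add(5, f), Pow(A, -1)) = Mul(Pow(A, -1), Add(5, f)))
Add(Pow(Add(17, Function('y')(Mul(-2, -2), 10)), 2), 2037) = Add(Pow(Add(17, Mul(Pow(10, -1), Add(5, Mul(-2, -2)))), 2), 2037) = Add(Pow(Add(17, Mul(Rational(1, 10), Add(5, 4))), 2), 2037) = Add(Pow(Add(17, Mul(Rational(1, 10), 9)), 2), 2037) = Add(Pow(Add(17, Rational(9, 10)), 2), 2037) = Add(Pow(Rational(179, 10), 2), 2037) = Add(Rational(32041, 100), 2037) = Rational(235741, 100)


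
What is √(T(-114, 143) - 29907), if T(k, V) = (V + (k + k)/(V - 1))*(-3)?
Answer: I*√152899494/71 ≈ 174.16*I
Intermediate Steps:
T(k, V) = -3*V - 6*k/(-1 + V) (T(k, V) = (V + (2*k)/(-1 + V))*(-3) = (V + 2*k/(-1 + V))*(-3) = -3*V - 6*k/(-1 + V))
√(T(-114, 143) - 29907) = √(3*(143 - 1*143² - 2*(-114))/(-1 + 143) - 29907) = √(3*(143 - 1*20449 + 228)/142 - 29907) = √(3*(1/142)*(143 - 20449 + 228) - 29907) = √(3*(1/142)*(-20078) - 29907) = √(-30117/71 - 29907) = √(-2153514/71) = I*√152899494/71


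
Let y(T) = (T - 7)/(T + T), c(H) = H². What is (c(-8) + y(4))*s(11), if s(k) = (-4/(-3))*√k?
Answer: 509*√11/6 ≈ 281.36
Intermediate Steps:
y(T) = (-7 + T)/(2*T) (y(T) = (-7 + T)/((2*T)) = (-7 + T)*(1/(2*T)) = (-7 + T)/(2*T))
s(k) = 4*√k/3 (s(k) = (-4*(-⅓))*√k = 4*√k/3)
(c(-8) + y(4))*s(11) = ((-8)² + (½)*(-7 + 4)/4)*(4*√11/3) = (64 + (½)*(¼)*(-3))*(4*√11/3) = (64 - 3/8)*(4*√11/3) = 509*(4*√11/3)/8 = 509*√11/6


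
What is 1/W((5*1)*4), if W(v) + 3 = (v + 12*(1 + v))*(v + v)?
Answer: 1/10877 ≈ 9.1937e-5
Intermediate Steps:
W(v) = -3 + 2*v*(12 + 13*v) (W(v) = -3 + (v + 12*(1 + v))*(v + v) = -3 + (v + (12 + 12*v))*(2*v) = -3 + (12 + 13*v)*(2*v) = -3 + 2*v*(12 + 13*v))
1/W((5*1)*4) = 1/(-3 + 24*((5*1)*4) + 26*((5*1)*4)²) = 1/(-3 + 24*(5*4) + 26*(5*4)²) = 1/(-3 + 24*20 + 26*20²) = 1/(-3 + 480 + 26*400) = 1/(-3 + 480 + 10400) = 1/10877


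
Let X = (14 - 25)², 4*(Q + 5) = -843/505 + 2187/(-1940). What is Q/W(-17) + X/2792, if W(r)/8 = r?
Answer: 3171097399/37200384640 ≈ 0.085244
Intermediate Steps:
W(r) = 8*r
Q = -4466771/783760 (Q = -5 + (-843/505 + 2187/(-1940))/4 = -5 + (-843*1/505 + 2187*(-1/1940))/4 = -5 + (-843/505 - 2187/1940)/4 = -5 + (¼)*(-547971/195940) = -5 - 547971/783760 = -4466771/783760 ≈ -5.6992)
X = 121 (X = (-11)² = 121)
Q/W(-17) + X/2792 = -4466771/(783760*(8*(-17))) + 121/2792 = -4466771/783760/(-136) + 121*(1/2792) = -4466771/783760*(-1/136) + 121/2792 = 4466771/106591360 + 121/2792 = 3171097399/37200384640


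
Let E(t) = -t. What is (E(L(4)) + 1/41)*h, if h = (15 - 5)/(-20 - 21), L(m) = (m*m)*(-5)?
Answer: -32810/1681 ≈ -19.518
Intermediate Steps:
L(m) = -5*m**2 (L(m) = m**2*(-5) = -5*m**2)
h = -10/41 (h = 10/(-41) = 10*(-1/41) = -10/41 ≈ -0.24390)
(E(L(4)) + 1/41)*h = (-(-5)*4**2 + 1/41)*(-10/41) = (-(-5)*16 + 1/41)*(-10/41) = (-1*(-80) + 1/41)*(-10/41) = (80 + 1/41)*(-10/41) = (3281/41)*(-10/41) = -32810/1681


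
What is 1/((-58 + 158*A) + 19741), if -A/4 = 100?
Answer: -1/43517 ≈ -2.2980e-5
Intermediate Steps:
A = -400 (A = -4*100 = -400)
1/((-58 + 158*A) + 19741) = 1/((-58 + 158*(-400)) + 19741) = 1/((-58 - 63200) + 19741) = 1/(-63258 + 19741) = 1/(-43517) = -1/43517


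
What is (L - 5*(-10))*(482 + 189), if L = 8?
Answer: 38918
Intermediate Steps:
(L - 5*(-10))*(482 + 189) = (8 - 5*(-10))*(482 + 189) = (8 + 50)*671 = 58*671 = 38918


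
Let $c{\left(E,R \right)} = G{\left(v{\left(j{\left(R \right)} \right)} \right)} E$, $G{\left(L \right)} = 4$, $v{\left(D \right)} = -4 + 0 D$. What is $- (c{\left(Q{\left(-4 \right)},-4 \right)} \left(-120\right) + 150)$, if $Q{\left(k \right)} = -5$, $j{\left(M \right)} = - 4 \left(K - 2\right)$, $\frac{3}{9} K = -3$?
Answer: $-2550$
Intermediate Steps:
$K = -9$ ($K = 3 \left(-3\right) = -9$)
$j{\left(M \right)} = 44$ ($j{\left(M \right)} = - 4 \left(-9 - 2\right) = \left(-4\right) \left(-11\right) = 44$)
$v{\left(D \right)} = -4$ ($v{\left(D \right)} = -4 + 0 = -4$)
$c{\left(E,R \right)} = 4 E$
$- (c{\left(Q{\left(-4 \right)},-4 \right)} \left(-120\right) + 150) = - (4 \left(-5\right) \left(-120\right) + 150) = - (\left(-20\right) \left(-120\right) + 150) = - (2400 + 150) = \left(-1\right) 2550 = -2550$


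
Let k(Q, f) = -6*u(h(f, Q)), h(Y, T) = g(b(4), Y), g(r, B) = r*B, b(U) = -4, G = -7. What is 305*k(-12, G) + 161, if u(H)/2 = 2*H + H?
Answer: -307279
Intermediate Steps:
g(r, B) = B*r
h(Y, T) = -4*Y (h(Y, T) = Y*(-4) = -4*Y)
u(H) = 6*H (u(H) = 2*(2*H + H) = 2*(3*H) = 6*H)
k(Q, f) = 144*f (k(Q, f) = -36*(-4*f) = -(-144)*f = 144*f)
305*k(-12, G) + 161 = 305*(144*(-7)) + 161 = 305*(-1008) + 161 = -307440 + 161 = -307279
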